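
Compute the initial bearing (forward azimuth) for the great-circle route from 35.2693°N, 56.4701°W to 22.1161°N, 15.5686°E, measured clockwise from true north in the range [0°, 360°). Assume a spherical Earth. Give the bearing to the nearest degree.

Δλ = 15.5686 − -56.4701 = 72.0387°.
θ = atan2( sin Δλ · cos φ₂ , cos φ₁ · sin φ₂ − sin φ₁ · cos φ₂ · cos Δλ )
  = atan2(0.88127, 0.14242) = 80.820° → normalised to [0°, 360°): 80.820°.

81°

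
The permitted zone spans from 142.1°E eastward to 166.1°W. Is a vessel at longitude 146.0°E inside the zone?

Band width going east from +142.1° to -166.1°: ((-166.1 − 142.1) mod 360) = 51.8°.
Offset of +146.0° east of the west edge: ((146.0 − 142.1) mod 360) = 3.9°.
3.9° ≤ 51.8° ⇒ inside.

Yes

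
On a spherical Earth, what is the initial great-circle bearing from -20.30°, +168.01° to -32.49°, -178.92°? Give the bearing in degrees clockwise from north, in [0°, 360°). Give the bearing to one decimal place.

138.9°

Δλ = -178.92 − 168.01 = -346.93°; wrapped into (−180°, 180°]: 13.07°.
θ = atan2( sin Δλ · cos φ₂ , cos φ₁ · sin φ₂ − sin φ₁ · cos φ₂ · cos Δλ )
  = atan2(0.19075, -0.21874) = 138.910° → normalised to [0°, 360°): 138.910°.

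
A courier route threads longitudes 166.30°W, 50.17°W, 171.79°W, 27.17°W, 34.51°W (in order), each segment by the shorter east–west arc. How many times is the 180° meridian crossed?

Leg 1: -166.30° → -50.17°, shortest Δλ = 116.13° (east) — does not cross 180°.
Leg 2: -50.17° → -171.79°, shortest Δλ = -121.62° (west) — does not cross 180°.
Leg 3: -171.79° → -27.17°, shortest Δλ = 144.62° (east) — does not cross 180°.
Leg 4: -27.17° → -34.51°, shortest Δλ = -7.34° (west) — does not cross 180°.
Total crossings: 0.

0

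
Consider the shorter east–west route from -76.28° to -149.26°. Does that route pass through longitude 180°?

Signed shortest Δλ = ((-149.26 − -76.28 + 180) mod 360) − 180 = -72.98°.
Going west by 72.98° from -76.28° reaches -149.26° without touching 180°.

No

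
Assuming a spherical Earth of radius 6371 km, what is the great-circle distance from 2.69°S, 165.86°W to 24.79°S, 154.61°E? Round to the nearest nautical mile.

Δλ = 154.61 − -165.86 = 320.47°; wrapped into (−180°, 180°]: -39.53°.
Δφ = -24.79 − -2.69 = -22.10°.
a = sin²(Δφ/2) + cos φ₁ · cos φ₂ · sin²(Δλ/2) = 0.140438.
c = 2·atan2(√a, √(1−a)) = 0.76826 rad → d = 6371·c ≈ 4894.55 km ≈ 2642.85 nmi.

2643 nmi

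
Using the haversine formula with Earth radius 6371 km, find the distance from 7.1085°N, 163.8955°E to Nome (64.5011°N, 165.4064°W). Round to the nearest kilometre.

Δλ = -165.4064 − 163.8955 = -329.3019°; wrapped into (−180°, 180°]: 30.6981°.
Δφ = 64.5011 − 7.1085 = 57.3926°.
a = sin²(Δφ/2) + cos φ₁ · cos φ₂ · sin²(Δλ/2) = 0.260491.
c = 2·atan2(√a, √(1−a)) = 1.07126 rad → d = 6371·c ≈ 6825.00 km.

6825 km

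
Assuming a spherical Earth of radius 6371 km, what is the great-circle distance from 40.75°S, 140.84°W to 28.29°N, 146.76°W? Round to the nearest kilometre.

7701 km

Δλ = -146.76 − -140.84 = -5.92°.
Δφ = 28.29 − -40.75 = 69.04°.
a = sin²(Δφ/2) + cos φ₁ · cos φ₂ · sin²(Δλ/2) = 0.322921.
c = 2·atan2(√a, √(1−a)) = 1.20878 rad → d = 6371·c ≈ 7701.15 km.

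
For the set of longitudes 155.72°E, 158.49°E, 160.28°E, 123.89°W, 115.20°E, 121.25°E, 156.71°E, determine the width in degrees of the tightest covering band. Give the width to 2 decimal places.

Sort the longitudes: -123.89°, +115.20°, +121.25°, +155.72°, +156.71°, +158.49°, +160.28°.
Eastward gaps between consecutive values (wrapping around): 239.09°, 6.05°, 34.47°, 0.99°, 1.78°, 1.79°, 75.83°.
Largest gap = 239.09° ⇒ minimal covering band is its complement: 360° − 239.09° = 120.91°.
Band runs from +115.20° eastward to -123.89°, crossing the antimeridian.

120.91°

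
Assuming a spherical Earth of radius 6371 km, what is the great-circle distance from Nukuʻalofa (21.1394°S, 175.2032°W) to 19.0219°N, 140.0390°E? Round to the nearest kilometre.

6608 km

Δλ = 140.0390 − -175.2032 = 315.2422°; wrapped into (−180°, 180°]: -44.7578°.
Δφ = 19.0219 − -21.1394 = 40.1613°.
a = sin²(Δφ/2) + cos φ₁ · cos φ₂ · sin²(Δλ/2) = 0.245702.
c = 2·atan2(√a, √(1−a)) = 1.03724 rad → d = 6371·c ≈ 6608.27 km.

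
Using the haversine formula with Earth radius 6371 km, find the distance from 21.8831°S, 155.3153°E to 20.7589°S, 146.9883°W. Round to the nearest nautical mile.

Δλ = -146.9883 − 155.3153 = -302.3036°; wrapped into (−180°, 180°]: 57.6964°.
Δφ = -20.7589 − -21.8831 = 1.1242°.
a = sin²(Δφ/2) + cos φ₁ · cos φ₂ · sin²(Δλ/2) = 0.202095.
c = 2·atan2(√a, √(1−a)) = 0.93252 rad → d = 6371·c ≈ 5941.11 km ≈ 3207.94 nmi.

3208 nmi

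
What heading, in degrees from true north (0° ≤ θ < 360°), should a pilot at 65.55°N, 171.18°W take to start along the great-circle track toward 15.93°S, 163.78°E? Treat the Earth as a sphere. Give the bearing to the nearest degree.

204°

Δλ = 163.78 − -171.18 = 334.96°; wrapped into (−180°, 180°]: -25.04°.
θ = atan2( sin Δλ · cos φ₂ , cos φ₁ · sin φ₂ − sin φ₁ · cos φ₂ · cos Δλ )
  = atan2(-0.40700, -0.90669) = -155.826° → normalised to [0°, 360°): 204.174°.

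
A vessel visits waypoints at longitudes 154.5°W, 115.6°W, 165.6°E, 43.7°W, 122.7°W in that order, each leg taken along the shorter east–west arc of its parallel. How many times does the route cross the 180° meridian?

2

Leg 1: -154.5° → -115.6°, shortest Δλ = 38.9° (east) — does not cross 180°.
Leg 2: -115.6° → +165.6°, shortest Δλ = -78.8° (west) — crosses 180°.
Leg 3: +165.6° → -43.7°, shortest Δλ = 150.7° (east) — crosses 180°.
Leg 4: -43.7° → -122.7°, shortest Δλ = -79.0° (west) — does not cross 180°.
Total crossings: 2.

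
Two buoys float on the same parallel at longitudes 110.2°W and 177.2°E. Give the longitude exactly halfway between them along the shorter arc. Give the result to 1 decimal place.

146.5°W

Signed shortest Δλ from -110.2° to +177.2° is -72.6°.
Midpoint longitude = -110.2° + (-72.6°)/2 = -110.2° − 36.3° = -146.5°.
(The naïve average (-110.2 + +177.2)/2 = 33.5° is on the wrong side of the globe.)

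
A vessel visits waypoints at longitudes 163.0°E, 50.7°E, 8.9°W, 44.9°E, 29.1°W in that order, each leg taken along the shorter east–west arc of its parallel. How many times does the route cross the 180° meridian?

Leg 1: +163.0° → +50.7°, shortest Δλ = -112.3° (west) — does not cross 180°.
Leg 2: +50.7° → -8.9°, shortest Δλ = -59.6° (west) — does not cross 180°.
Leg 3: -8.9° → +44.9°, shortest Δλ = 53.8° (east) — does not cross 180°.
Leg 4: +44.9° → -29.1°, shortest Δλ = -74.0° (west) — does not cross 180°.
Total crossings: 0.

0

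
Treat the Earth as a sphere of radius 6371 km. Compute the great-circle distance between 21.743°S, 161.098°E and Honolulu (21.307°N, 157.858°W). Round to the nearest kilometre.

Δλ = -157.858 − 161.098 = -318.956°; wrapped into (−180°, 180°]: 41.044°.
Δφ = 21.307 − -21.743 = 43.050°.
a = sin²(Δφ/2) + cos φ₁ · cos φ₂ · sin²(Δλ/2) = 0.240972.
c = 2·atan2(√a, √(1−a)) = 1.02622 rad → d = 6371·c ≈ 6538.04 km.

6538 km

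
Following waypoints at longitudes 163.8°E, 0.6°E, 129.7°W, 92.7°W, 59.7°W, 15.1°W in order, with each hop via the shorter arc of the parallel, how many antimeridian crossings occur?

Leg 1: +163.8° → +0.6°, shortest Δλ = -163.2° (west) — does not cross 180°.
Leg 2: +0.6° → -129.7°, shortest Δλ = -130.3° (west) — does not cross 180°.
Leg 3: -129.7° → -92.7°, shortest Δλ = 37.0° (east) — does not cross 180°.
Leg 4: -92.7° → -59.7°, shortest Δλ = 33.0° (east) — does not cross 180°.
Leg 5: -59.7° → -15.1°, shortest Δλ = 44.6° (east) — does not cross 180°.
Total crossings: 0.

0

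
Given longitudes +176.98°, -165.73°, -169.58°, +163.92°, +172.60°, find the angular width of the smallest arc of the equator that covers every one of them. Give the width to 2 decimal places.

Sort the longitudes: -169.58°, -165.73°, +163.92°, +172.60°, +176.98°.
Eastward gaps between consecutive values (wrapping around): 3.85°, 329.65°, 8.68°, 4.38°, 13.44°.
Largest gap = 329.65° ⇒ minimal covering band is its complement: 360° − 329.65° = 30.35°.
Band runs from +163.92° eastward to -165.73°, crossing the antimeridian.

30.35°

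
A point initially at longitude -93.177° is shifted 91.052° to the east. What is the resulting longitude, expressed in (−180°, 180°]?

Start at -93.177°; shift +91.052° → -2.125°.
-2.125° already lies in (−180°, 180°].

-2.125°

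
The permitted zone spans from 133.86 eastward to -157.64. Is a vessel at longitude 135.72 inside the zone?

Band width going east from +133.86° to -157.64°: ((-157.64 − 133.86) mod 360) = 68.50°.
Offset of +135.72° east of the west edge: ((135.72 − 133.86) mod 360) = 1.86°.
1.86° ≤ 68.50° ⇒ inside.

Yes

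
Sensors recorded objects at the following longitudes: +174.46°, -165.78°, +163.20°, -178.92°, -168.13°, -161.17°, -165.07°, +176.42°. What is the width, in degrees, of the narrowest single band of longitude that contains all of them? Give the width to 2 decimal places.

Sort the longitudes: -178.92°, -168.13°, -165.78°, -165.07°, -161.17°, +163.20°, +174.46°, +176.42°.
Eastward gaps between consecutive values (wrapping around): 10.79°, 2.35°, 0.71°, 3.90°, 324.37°, 11.26°, 1.96°, 4.66°.
Largest gap = 324.37° ⇒ minimal covering band is its complement: 360° − 324.37° = 35.63°.
Band runs from +163.20° eastward to -161.17°, crossing the antimeridian.

35.63°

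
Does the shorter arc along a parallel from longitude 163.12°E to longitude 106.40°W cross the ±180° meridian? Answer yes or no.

Naïve |-106.40 − 163.12| = 269.52° > 180°, so the shorter arc goes the other way round — across 180°.
Signed shortest Δλ = ((-106.40 − 163.12 + 180) mod 360) − 180 = 90.48°.
Going east by 90.48° from +163.12° passes through 180° before reaching -106.40°.

Yes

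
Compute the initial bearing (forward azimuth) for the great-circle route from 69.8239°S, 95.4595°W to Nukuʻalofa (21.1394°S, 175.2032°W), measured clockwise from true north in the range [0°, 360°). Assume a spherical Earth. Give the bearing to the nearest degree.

Δλ = -175.2032 − -95.4595 = -79.7437°.
θ = atan2( sin Δλ · cos φ₂ , cos φ₁ · sin φ₂ − sin φ₁ · cos φ₂ · cos Δλ )
  = atan2(-0.91780, 0.03149) = -88.035° → normalised to [0°, 360°): 271.965°.

272°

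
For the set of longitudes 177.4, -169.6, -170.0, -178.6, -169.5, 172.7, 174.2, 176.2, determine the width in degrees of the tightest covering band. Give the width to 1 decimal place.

17.8°

Sort the longitudes: -178.6°, -170.0°, -169.6°, -169.5°, +172.7°, +174.2°, +176.2°, +177.4°.
Eastward gaps between consecutive values (wrapping around): 8.6°, 0.4°, 0.1°, 342.2°, 1.5°, 2.0°, 1.2°, 4.0°.
Largest gap = 342.2° ⇒ minimal covering band is its complement: 360° − 342.2° = 17.8°.
Band runs from +172.7° eastward to -169.5°, crossing the antimeridian.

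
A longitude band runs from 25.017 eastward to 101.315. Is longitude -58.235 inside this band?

No

Band width going east from +25.017° to +101.315°: ((101.315 − 25.017) mod 360) = 76.298°.
Offset of -58.235° east of the west edge: ((-58.235 − 25.017) mod 360) = 276.748°.
276.748° > 76.298° ⇒ outside.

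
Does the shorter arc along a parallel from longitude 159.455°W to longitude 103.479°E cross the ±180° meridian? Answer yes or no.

Yes

Naïve |103.479 − -159.455| = 262.934° > 180°, so the shorter arc goes the other way round — across 180°.
Signed shortest Δλ = ((103.479 − -159.455 + 180) mod 360) − 180 = -97.066°.
Going west by 97.066° from -159.455° passes through 180° before reaching +103.479°.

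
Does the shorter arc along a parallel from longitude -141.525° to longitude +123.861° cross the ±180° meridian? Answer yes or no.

Naïve |123.861 − -141.525| = 265.386° > 180°, so the shorter arc goes the other way round — across 180°.
Signed shortest Δλ = ((123.861 − -141.525 + 180) mod 360) − 180 = -94.614°.
Going west by 94.614° from -141.525° passes through 180° before reaching +123.861°.

Yes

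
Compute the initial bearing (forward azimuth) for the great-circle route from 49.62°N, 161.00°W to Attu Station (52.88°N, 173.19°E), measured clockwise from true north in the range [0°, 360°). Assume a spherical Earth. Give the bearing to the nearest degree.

Δλ = 173.19 − -161.00 = 334.19°; wrapped into (−180°, 180°]: -25.81°.
θ = atan2( sin Δλ · cos φ₂ , cos φ₁ · sin φ₂ − sin φ₁ · cos φ₂ · cos Δλ )
  = atan2(-0.26275, 0.10273) = -68.646° → normalised to [0°, 360°): 291.354°.

291°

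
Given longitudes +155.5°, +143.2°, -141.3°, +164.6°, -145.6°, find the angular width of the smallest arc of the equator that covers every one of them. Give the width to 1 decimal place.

75.5°

Sort the longitudes: -145.6°, -141.3°, +143.2°, +155.5°, +164.6°.
Eastward gaps between consecutive values (wrapping around): 4.3°, 284.5°, 12.3°, 9.1°, 49.8°.
Largest gap = 284.5° ⇒ minimal covering band is its complement: 360° − 284.5° = 75.5°.
Band runs from +143.2° eastward to -141.3°, crossing the antimeridian.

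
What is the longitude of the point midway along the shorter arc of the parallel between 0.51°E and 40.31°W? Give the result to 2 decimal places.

19.90°W

Signed shortest Δλ from +0.51° to -40.31° is -40.82°.
Midpoint longitude = +0.51° + (-40.82°)/2 = +0.51° − 20.41° = -19.90°.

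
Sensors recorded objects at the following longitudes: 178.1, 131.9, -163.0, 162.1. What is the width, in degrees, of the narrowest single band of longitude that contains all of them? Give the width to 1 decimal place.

65.1°

Sort the longitudes: -163.0°, +131.9°, +162.1°, +178.1°.
Eastward gaps between consecutive values (wrapping around): 294.9°, 30.2°, 16.0°, 18.9°.
Largest gap = 294.9° ⇒ minimal covering band is its complement: 360° − 294.9° = 65.1°.
Band runs from +131.9° eastward to -163.0°, crossing the antimeridian.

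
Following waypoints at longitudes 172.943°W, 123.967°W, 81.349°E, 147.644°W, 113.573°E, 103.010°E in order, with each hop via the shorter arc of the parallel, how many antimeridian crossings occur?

3

Leg 1: -172.943° → -123.967°, shortest Δλ = 48.976° (east) — does not cross 180°.
Leg 2: -123.967° → +81.349°, shortest Δλ = -154.684° (west) — crosses 180°.
Leg 3: +81.349° → -147.644°, shortest Δλ = 131.007° (east) — crosses 180°.
Leg 4: -147.644° → +113.573°, shortest Δλ = -98.783° (west) — crosses 180°.
Leg 5: +113.573° → +103.010°, shortest Δλ = -10.563° (west) — does not cross 180°.
Total crossings: 3.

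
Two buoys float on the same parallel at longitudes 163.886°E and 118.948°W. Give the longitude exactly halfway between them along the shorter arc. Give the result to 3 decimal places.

Signed shortest Δλ from +163.886° to -118.948° is +77.166°.
Midpoint longitude = +163.886° + (+77.166°)/2 = +163.886° + 38.583° = +202.469°.
Normalise into (−180°, 180°]: -157.531°.
(The naïve average (+163.886 + -118.948)/2 = 22.469° is on the wrong side of the globe.)

157.531°W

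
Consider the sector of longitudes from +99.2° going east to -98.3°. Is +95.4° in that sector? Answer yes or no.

Band width going east from +99.2° to -98.3°: ((-98.3 − 99.2) mod 360) = 162.5°.
Offset of +95.4° east of the west edge: ((95.4 − 99.2) mod 360) = 356.2°.
356.2° > 162.5° ⇒ outside.

No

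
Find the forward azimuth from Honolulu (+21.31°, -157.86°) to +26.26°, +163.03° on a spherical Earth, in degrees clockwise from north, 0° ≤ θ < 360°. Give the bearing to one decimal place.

Δλ = 163.03 − -157.86 = 320.89°; wrapped into (−180°, 180°]: -39.11°.
θ = atan2( sin Δλ · cos φ₂ , cos φ₁ · sin φ₂ − sin φ₁ · cos φ₂ · cos Δλ )
  = atan2(-0.56571, 0.15931) = -74.272° → normalised to [0°, 360°): 285.728°.

285.7°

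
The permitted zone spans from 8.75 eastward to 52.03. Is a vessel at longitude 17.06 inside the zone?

Yes

Band width going east from +8.75° to +52.03°: ((52.03 − 8.75) mod 360) = 43.28°.
Offset of +17.06° east of the west edge: ((17.06 − 8.75) mod 360) = 8.31°.
8.31° ≤ 43.28° ⇒ inside.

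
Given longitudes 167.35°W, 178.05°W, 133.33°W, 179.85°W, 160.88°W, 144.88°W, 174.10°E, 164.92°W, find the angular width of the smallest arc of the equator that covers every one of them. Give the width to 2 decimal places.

52.57°

Sort the longitudes: -179.85°, -178.05°, -167.35°, -164.92°, -160.88°, -144.88°, -133.33°, +174.10°.
Eastward gaps between consecutive values (wrapping around): 1.80°, 10.70°, 2.43°, 4.04°, 16.00°, 11.55°, 307.43°, 6.05°.
Largest gap = 307.43° ⇒ minimal covering band is its complement: 360° − 307.43° = 52.57°.
Band runs from +174.10° eastward to -133.33°, crossing the antimeridian.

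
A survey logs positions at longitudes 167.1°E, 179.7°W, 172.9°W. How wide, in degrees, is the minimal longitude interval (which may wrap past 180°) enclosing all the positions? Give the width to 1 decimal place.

Sort the longitudes: -179.7°, -172.9°, +167.1°.
Eastward gaps between consecutive values (wrapping around): 6.8°, 340.0°, 13.2°.
Largest gap = 340.0° ⇒ minimal covering band is its complement: 360° − 340.0° = 20.0°.
Band runs from +167.1° eastward to -172.9°, crossing the antimeridian.

20.0°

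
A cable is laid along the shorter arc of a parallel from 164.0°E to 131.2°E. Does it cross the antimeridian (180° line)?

No

Signed shortest Δλ = ((131.2 − 164.0 + 180) mod 360) − 180 = -32.8°.
Going west by 32.8° from +164.0° reaches +131.2° without touching 180°.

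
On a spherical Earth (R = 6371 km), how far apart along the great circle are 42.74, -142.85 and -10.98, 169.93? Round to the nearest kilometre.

7658 km

Δλ = 169.93 − -142.85 = 312.78°; wrapped into (−180°, 180°]: -47.22°.
Δφ = -10.98 − 42.74 = -53.72°.
a = sin²(Δφ/2) + cos φ₁ · cos φ₂ · sin²(Δλ/2) = 0.319787.
c = 2·atan2(√a, √(1−a)) = 1.20207 rad → d = 6371·c ≈ 7658.40 km.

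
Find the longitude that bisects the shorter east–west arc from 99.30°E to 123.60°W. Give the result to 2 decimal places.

Signed shortest Δλ from +99.30° to -123.60° is +137.10°.
Midpoint longitude = +99.30° + (+137.10°)/2 = +99.30° + 68.55° = +167.85°.
(The naïve average (+99.30 + -123.60)/2 = -12.15° is on the wrong side of the globe.)

167.85°E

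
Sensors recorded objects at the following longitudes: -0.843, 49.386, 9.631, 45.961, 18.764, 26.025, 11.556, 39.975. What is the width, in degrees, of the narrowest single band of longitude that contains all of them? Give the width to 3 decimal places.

Sort the longitudes: -0.843°, +9.631°, +11.556°, +18.764°, +26.025°, +39.975°, +45.961°, +49.386°.
Eastward gaps between consecutive values (wrapping around): 10.474°, 1.925°, 7.208°, 7.261°, 13.950°, 5.986°, 3.425°, 309.771°.
Largest gap = 309.771° ⇒ minimal covering band is its complement: 360° − 309.771° = 50.229°.
Band runs from -0.843° eastward to +49.386°.

50.229°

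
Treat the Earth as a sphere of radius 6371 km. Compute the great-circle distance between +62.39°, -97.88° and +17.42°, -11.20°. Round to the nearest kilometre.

8127 km

Δλ = -11.20 − -97.88 = 86.68°.
Δφ = 17.42 − 62.39 = -44.97°.
a = sin²(Δφ/2) + cos φ₁ · cos φ₂ · sin²(Δλ/2) = 0.354555.
c = 2·atan2(√a, √(1−a)) = 1.27564 rad → d = 6371·c ≈ 8127.09 km.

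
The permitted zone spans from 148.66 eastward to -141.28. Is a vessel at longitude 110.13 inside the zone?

No

Band width going east from +148.66° to -141.28°: ((-141.28 − 148.66) mod 360) = 70.06°.
Offset of +110.13° east of the west edge: ((110.13 − 148.66) mod 360) = 321.47°.
321.47° > 70.06° ⇒ outside.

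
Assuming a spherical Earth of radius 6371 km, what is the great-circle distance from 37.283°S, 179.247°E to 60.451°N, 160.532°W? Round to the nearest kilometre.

Δλ = -160.532 − 179.247 = -339.779°; wrapped into (−180°, 180°]: 20.221°.
Δφ = 60.451 − -37.283 = 97.734°.
a = sin²(Δφ/2) + cos φ₁ · cos φ₂ · sin²(Δλ/2) = 0.579379.
c = 2·atan2(√a, √(1−a)) = 1.73023 rad → d = 6371·c ≈ 11023.29 km.

11023 km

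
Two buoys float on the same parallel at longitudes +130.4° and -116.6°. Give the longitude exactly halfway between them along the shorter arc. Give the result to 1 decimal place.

Signed shortest Δλ from +130.4° to -116.6° is +113.0°.
Midpoint longitude = +130.4° + (+113.0°)/2 = +130.4° + 56.5° = +186.9°.
Normalise into (−180°, 180°]: -173.1°.
(The naïve average (+130.4 + -116.6)/2 = 6.9° is on the wrong side of the globe.)

-173.1°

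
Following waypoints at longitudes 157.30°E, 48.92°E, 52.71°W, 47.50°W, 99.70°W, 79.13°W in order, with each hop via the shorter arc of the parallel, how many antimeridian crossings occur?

0

Leg 1: +157.30° → +48.92°, shortest Δλ = -108.38° (west) — does not cross 180°.
Leg 2: +48.92° → -52.71°, shortest Δλ = -101.63° (west) — does not cross 180°.
Leg 3: -52.71° → -47.50°, shortest Δλ = 5.21° (east) — does not cross 180°.
Leg 4: -47.50° → -99.70°, shortest Δλ = -52.2° (west) — does not cross 180°.
Leg 5: -99.70° → -79.13°, shortest Δλ = 20.57° (east) — does not cross 180°.
Total crossings: 0.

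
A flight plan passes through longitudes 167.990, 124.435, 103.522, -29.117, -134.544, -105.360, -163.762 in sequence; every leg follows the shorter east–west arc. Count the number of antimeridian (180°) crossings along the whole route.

Leg 1: +167.990° → +124.435°, shortest Δλ = -43.555° (west) — does not cross 180°.
Leg 2: +124.435° → +103.522°, shortest Δλ = -20.913° (west) — does not cross 180°.
Leg 3: +103.522° → -29.117°, shortest Δλ = -132.639° (west) — does not cross 180°.
Leg 4: -29.117° → -134.544°, shortest Δλ = -105.427° (west) — does not cross 180°.
Leg 5: -134.544° → -105.360°, shortest Δλ = 29.184° (east) — does not cross 180°.
Leg 6: -105.360° → -163.762°, shortest Δλ = -58.402° (west) — does not cross 180°.
Total crossings: 0.

0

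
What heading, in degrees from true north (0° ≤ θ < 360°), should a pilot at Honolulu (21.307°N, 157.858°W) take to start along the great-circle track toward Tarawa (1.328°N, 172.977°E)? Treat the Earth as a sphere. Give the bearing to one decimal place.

238.8°

Δλ = 172.977 − -157.858 = 330.835°; wrapped into (−180°, 180°]: -29.165°.
θ = atan2( sin Δλ · cos φ₂ , cos φ₁ · sin φ₂ − sin φ₁ · cos φ₂ · cos Δλ )
  = atan2(-0.48720, -0.29562) = -121.249° → normalised to [0°, 360°): 238.751°.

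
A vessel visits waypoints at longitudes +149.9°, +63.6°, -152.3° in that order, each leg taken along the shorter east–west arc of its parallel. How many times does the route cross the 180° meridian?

Leg 1: +149.9° → +63.6°, shortest Δλ = -86.3° (west) — does not cross 180°.
Leg 2: +63.6° → -152.3°, shortest Δλ = 144.1° (east) — crosses 180°.
Total crossings: 1.

1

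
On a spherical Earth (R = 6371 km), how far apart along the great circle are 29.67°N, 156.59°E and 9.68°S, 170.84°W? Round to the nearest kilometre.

Δλ = -170.84 − 156.59 = -327.43°; wrapped into (−180°, 180°]: 32.57°.
Δφ = -9.68 − 29.67 = -39.35°.
a = sin²(Δφ/2) + cos φ₁ · cos φ₂ · sin²(Δλ/2) = 0.180707.
c = 2·atan2(√a, √(1−a)) = 0.87814 rad → d = 6371·c ≈ 5594.61 km.

5595 km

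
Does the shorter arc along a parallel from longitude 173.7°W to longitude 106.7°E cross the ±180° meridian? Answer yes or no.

Yes

Naïve |106.7 − -173.7| = 280.4° > 180°, so the shorter arc goes the other way round — across 180°.
Signed shortest Δλ = ((106.7 − -173.7 + 180) mod 360) − 180 = -79.6°.
Going west by 79.6° from -173.7° passes through 180° before reaching +106.7°.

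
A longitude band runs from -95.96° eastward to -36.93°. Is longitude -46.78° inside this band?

Yes

Band width going east from -95.96° to -36.93°: ((-36.93 − -95.96) mod 360) = 59.03°.
Offset of -46.78° east of the west edge: ((-46.78 − -95.96) mod 360) = 49.18°.
49.18° ≤ 59.03° ⇒ inside.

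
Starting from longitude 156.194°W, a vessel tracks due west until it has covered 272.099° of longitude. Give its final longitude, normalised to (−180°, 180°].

68.293°W

Start at -156.194°; shift −272.099° → -428.293°.
-428.293° lies outside (−180°, 180°]; add 360° → -68.293°.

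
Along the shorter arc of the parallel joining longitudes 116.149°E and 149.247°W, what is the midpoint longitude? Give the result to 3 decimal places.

Signed shortest Δλ from +116.149° to -149.247° is +94.604°.
Midpoint longitude = +116.149° + (+94.604°)/2 = +116.149° + 47.302° = +163.451°.
(The naïve average (+116.149 + -149.247)/2 = -16.549° is on the wrong side of the globe.)

163.451°E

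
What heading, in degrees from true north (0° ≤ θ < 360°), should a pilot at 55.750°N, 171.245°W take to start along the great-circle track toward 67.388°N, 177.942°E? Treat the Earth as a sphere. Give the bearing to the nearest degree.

Δλ = 177.942 − -171.245 = 349.187°; wrapped into (−180°, 180°]: -10.813°.
θ = atan2( sin Δλ · cos φ₂ , cos φ₁ · sin φ₂ − sin φ₁ · cos φ₂ · cos Δλ )
  = atan2(-0.07213, 0.20737) = -19.180° → normalised to [0°, 360°): 340.820°.

341°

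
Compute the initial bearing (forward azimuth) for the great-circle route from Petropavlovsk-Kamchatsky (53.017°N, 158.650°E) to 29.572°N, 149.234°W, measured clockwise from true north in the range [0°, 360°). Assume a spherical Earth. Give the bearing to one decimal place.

100.7°

Δλ = -149.234 − 158.650 = -307.884°; wrapped into (−180°, 180°]: 52.116°.
θ = atan2( sin Δλ · cos φ₂ , cos φ₁ · sin φ₂ − sin φ₁ · cos φ₂ · cos Δλ )
  = atan2(0.68644, -0.12974) = 100.703° → normalised to [0°, 360°): 100.703°.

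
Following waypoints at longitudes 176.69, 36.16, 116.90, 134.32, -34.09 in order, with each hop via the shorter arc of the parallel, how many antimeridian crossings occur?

0

Leg 1: +176.69° → +36.16°, shortest Δλ = -140.53° (west) — does not cross 180°.
Leg 2: +36.16° → +116.90°, shortest Δλ = 80.74° (east) — does not cross 180°.
Leg 3: +116.90° → +134.32°, shortest Δλ = 17.42° (east) — does not cross 180°.
Leg 4: +134.32° → -34.09°, shortest Δλ = -168.41° (west) — does not cross 180°.
Total crossings: 0.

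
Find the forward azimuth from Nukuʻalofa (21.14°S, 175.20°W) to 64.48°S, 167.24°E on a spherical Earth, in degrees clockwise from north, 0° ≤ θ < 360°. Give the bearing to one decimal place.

190.6°

Δλ = 167.24 − -175.20 = 342.44°; wrapped into (−180°, 180°]: -17.56°.
θ = atan2( sin Δλ · cos φ₂ , cos φ₁ · sin φ₂ − sin φ₁ · cos φ₂ · cos Δλ )
  = atan2(-0.12998, -0.69357) = -169.385° → normalised to [0°, 360°): 190.615°.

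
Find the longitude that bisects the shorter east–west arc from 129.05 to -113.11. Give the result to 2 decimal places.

-172.03°

Signed shortest Δλ from +129.05° to -113.11° is +117.84°.
Midpoint longitude = +129.05° + (+117.84°)/2 = +129.05° + 58.92° = +187.97°.
Normalise into (−180°, 180°]: -172.03°.
(The naïve average (+129.05 + -113.11)/2 = 7.97° is on the wrong side of the globe.)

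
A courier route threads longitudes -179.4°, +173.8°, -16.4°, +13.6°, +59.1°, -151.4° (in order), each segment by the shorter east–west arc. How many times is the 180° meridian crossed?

Leg 1: -179.4° → +173.8°, shortest Δλ = -6.8° (west) — crosses 180°.
Leg 2: +173.8° → -16.4°, shortest Δλ = 169.8° (east) — crosses 180°.
Leg 3: -16.4° → +13.6°, shortest Δλ = 30.0° (east) — does not cross 180°.
Leg 4: +13.6° → +59.1°, shortest Δλ = 45.5° (east) — does not cross 180°.
Leg 5: +59.1° → -151.4°, shortest Δλ = 149.5° (east) — crosses 180°.
Total crossings: 3.

3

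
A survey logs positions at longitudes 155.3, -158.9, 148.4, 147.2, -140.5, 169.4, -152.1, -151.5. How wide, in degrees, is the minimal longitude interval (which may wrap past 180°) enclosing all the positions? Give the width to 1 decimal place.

Sort the longitudes: -158.9°, -152.1°, -151.5°, -140.5°, +147.2°, +148.4°, +155.3°, +169.4°.
Eastward gaps between consecutive values (wrapping around): 6.8°, 0.6°, 11.0°, 287.7°, 1.2°, 6.9°, 14.1°, 31.7°.
Largest gap = 287.7° ⇒ minimal covering band is its complement: 360° − 287.7° = 72.3°.
Band runs from +147.2° eastward to -140.5°, crossing the antimeridian.

72.3°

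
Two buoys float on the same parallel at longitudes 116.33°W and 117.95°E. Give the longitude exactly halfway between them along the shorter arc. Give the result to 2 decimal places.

179.19°W

Signed shortest Δλ from -116.33° to +117.95° is -125.72°.
Midpoint longitude = -116.33° + (-125.72°)/2 = -116.33° − 62.86° = -179.19°.
(The naïve average (-116.33 + +117.95)/2 = 0.81° is on the wrong side of the globe.)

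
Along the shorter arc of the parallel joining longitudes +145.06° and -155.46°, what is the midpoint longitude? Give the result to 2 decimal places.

+174.80°

Signed shortest Δλ from +145.06° to -155.46° is +59.48°.
Midpoint longitude = +145.06° + (+59.48°)/2 = +145.06° + 29.74° = +174.80°.
(The naïve average (+145.06 + -155.46)/2 = -5.2° is on the wrong side of the globe.)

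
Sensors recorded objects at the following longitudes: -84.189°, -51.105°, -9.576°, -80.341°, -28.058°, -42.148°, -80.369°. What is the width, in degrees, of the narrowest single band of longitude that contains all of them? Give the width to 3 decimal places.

74.613°

Sort the longitudes: -84.189°, -80.369°, -80.341°, -51.105°, -42.148°, -28.058°, -9.576°.
Eastward gaps between consecutive values (wrapping around): 3.820°, 0.028°, 29.236°, 8.957°, 14.090°, 18.482°, 285.387°.
Largest gap = 285.387° ⇒ minimal covering band is its complement: 360° − 285.387° = 74.613°.
Band runs from -84.189° eastward to -9.576°.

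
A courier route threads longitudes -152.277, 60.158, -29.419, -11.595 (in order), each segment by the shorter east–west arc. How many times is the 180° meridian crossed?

1

Leg 1: -152.277° → +60.158°, shortest Δλ = -147.565° (west) — crosses 180°.
Leg 2: +60.158° → -29.419°, shortest Δλ = -89.577° (west) — does not cross 180°.
Leg 3: -29.419° → -11.595°, shortest Δλ = 17.824° (east) — does not cross 180°.
Total crossings: 1.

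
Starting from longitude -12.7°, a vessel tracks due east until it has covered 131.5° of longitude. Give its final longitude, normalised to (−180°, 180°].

+118.8°

Start at -12.7°; shift +131.5° → +118.8°.
+118.8° already lies in (−180°, 180°].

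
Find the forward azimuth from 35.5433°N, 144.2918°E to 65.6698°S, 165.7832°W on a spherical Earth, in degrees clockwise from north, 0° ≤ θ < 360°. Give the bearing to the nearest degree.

Δλ = -165.7832 − 144.2918 = -310.0750°; wrapped into (−180°, 180°]: 49.9250°.
θ = atan2( sin Δλ · cos φ₂ , cos φ₁ · sin φ₂ − sin φ₁ · cos φ₂ · cos Δλ )
  = atan2(0.31526, -0.89560) = 160.607° → normalised to [0°, 360°): 160.607°.

161°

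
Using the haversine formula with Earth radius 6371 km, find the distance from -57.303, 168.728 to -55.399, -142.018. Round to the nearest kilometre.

Δλ = -142.018 − 168.728 = -310.746°; wrapped into (−180°, 180°]: 49.254°.
Δφ = -55.399 − -57.303 = 1.904°.
a = sin²(Δφ/2) + cos φ₁ · cos φ₂ · sin²(Δλ/2) = 0.053543.
c = 2·atan2(√a, √(1−a)) = 0.46702 rad → d = 6371·c ≈ 2975.38 km.

2975 km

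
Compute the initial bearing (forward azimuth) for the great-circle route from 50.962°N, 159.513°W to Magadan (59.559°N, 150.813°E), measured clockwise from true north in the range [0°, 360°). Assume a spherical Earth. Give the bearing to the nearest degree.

Δλ = 150.813 − -159.513 = 310.326°; wrapped into (−180°, 180°]: -49.674°.
θ = atan2( sin Δλ · cos φ₂ , cos φ₁ · sin φ₂ − sin φ₁ · cos φ₂ · cos Δλ )
  = atan2(-0.38626, 0.28835) = -53.258° → normalised to [0°, 360°): 306.742°.

307°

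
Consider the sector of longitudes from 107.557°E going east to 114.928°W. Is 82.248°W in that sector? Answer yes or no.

Band width going east from +107.557° to -114.928°: ((-114.928 − 107.557) mod 360) = 137.515°.
Offset of -82.248° east of the west edge: ((-82.248 − 107.557) mod 360) = 170.195°.
170.195° > 137.515° ⇒ outside.

No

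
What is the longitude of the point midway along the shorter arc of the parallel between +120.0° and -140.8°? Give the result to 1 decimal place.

Signed shortest Δλ from +120.0° to -140.8° is +99.2°.
Midpoint longitude = +120.0° + (+99.2°)/2 = +120.0° + 49.6° = +169.6°.
(The naïve average (+120.0 + -140.8)/2 = -10.4° is on the wrong side of the globe.)

+169.6°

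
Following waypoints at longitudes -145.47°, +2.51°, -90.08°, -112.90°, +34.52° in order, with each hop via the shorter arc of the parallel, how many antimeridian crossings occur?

Leg 1: -145.47° → +2.51°, shortest Δλ = 147.98° (east) — does not cross 180°.
Leg 2: +2.51° → -90.08°, shortest Δλ = -92.59° (west) — does not cross 180°.
Leg 3: -90.08° → -112.90°, shortest Δλ = -22.82° (west) — does not cross 180°.
Leg 4: -112.90° → +34.52°, shortest Δλ = 147.42° (east) — does not cross 180°.
Total crossings: 0.

0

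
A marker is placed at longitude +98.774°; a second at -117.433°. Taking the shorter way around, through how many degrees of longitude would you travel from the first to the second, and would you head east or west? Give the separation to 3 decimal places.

143.793° east

Raw difference: -117.433 − 98.774 = -216.207°.
Normalise into (−180°, 180°]: -216.207° + 360° = 143.793°.
Positive ⇒ the second point lies to the east; separation 143.793°.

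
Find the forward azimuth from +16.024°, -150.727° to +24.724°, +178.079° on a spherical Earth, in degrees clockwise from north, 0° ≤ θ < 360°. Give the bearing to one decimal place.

Δλ = 178.079 − -150.727 = 328.806°; wrapped into (−180°, 180°]: -31.194°.
θ = atan2( sin Δλ · cos φ₂ , cos φ₁ · sin φ₂ − sin φ₁ · cos φ₂ · cos Δλ )
  = atan2(-0.47046, 0.18751) = -68.269° → normalised to [0°, 360°): 291.731°.

291.7°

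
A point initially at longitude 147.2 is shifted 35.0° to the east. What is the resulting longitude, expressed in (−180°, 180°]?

Start at +147.2°; shift +35.0° → +182.2°.
+182.2° lies outside (−180°, 180°]; subtract 360° → -177.8°.

-177.8°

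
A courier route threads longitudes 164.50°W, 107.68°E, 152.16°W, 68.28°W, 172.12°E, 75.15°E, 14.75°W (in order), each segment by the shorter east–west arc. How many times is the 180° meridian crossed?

3

Leg 1: -164.50° → +107.68°, shortest Δλ = -87.82° (west) — crosses 180°.
Leg 2: +107.68° → -152.16°, shortest Δλ = 100.16° (east) — crosses 180°.
Leg 3: -152.16° → -68.28°, shortest Δλ = 83.88° (east) — does not cross 180°.
Leg 4: -68.28° → +172.12°, shortest Δλ = -119.6° (west) — crosses 180°.
Leg 5: +172.12° → +75.15°, shortest Δλ = -96.97° (west) — does not cross 180°.
Leg 6: +75.15° → -14.75°, shortest Δλ = -89.9° (west) — does not cross 180°.
Total crossings: 3.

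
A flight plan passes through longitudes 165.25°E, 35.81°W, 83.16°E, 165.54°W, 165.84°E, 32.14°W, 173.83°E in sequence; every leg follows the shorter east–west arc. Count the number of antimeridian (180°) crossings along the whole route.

Leg 1: +165.25° → -35.81°, shortest Δλ = 158.94° (east) — crosses 180°.
Leg 2: -35.81° → +83.16°, shortest Δλ = 118.97° (east) — does not cross 180°.
Leg 3: +83.16° → -165.54°, shortest Δλ = 111.3° (east) — crosses 180°.
Leg 4: -165.54° → +165.84°, shortest Δλ = -28.62° (west) — crosses 180°.
Leg 5: +165.84° → -32.14°, shortest Δλ = 162.02° (east) — crosses 180°.
Leg 6: -32.14° → +173.83°, shortest Δλ = -154.03° (west) — crosses 180°.
Total crossings: 5.

5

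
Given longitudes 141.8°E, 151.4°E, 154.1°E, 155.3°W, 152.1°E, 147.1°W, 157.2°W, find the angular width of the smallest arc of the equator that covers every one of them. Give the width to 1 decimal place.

Sort the longitudes: -157.2°, -155.3°, -147.1°, +141.8°, +151.4°, +152.1°, +154.1°.
Eastward gaps between consecutive values (wrapping around): 1.9°, 8.2°, 288.9°, 9.6°, 0.7°, 2.0°, 48.7°.
Largest gap = 288.9° ⇒ minimal covering band is its complement: 360° − 288.9° = 71.1°.
Band runs from +141.8° eastward to -147.1°, crossing the antimeridian.

71.1°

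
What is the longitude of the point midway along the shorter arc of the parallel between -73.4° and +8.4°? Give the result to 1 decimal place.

-32.5°

Signed shortest Δλ from -73.4° to +8.4° is +81.8°.
Midpoint longitude = -73.4° + (+81.8°)/2 = -73.4° + 40.9° = -32.5°.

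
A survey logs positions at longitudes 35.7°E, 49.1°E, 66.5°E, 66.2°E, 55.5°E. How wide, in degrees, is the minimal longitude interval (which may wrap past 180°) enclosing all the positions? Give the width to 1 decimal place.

30.8°

Sort the longitudes: +35.7°, +49.1°, +55.5°, +66.2°, +66.5°.
Eastward gaps between consecutive values (wrapping around): 13.4°, 6.4°, 10.7°, 0.3°, 329.2°.
Largest gap = 329.2° ⇒ minimal covering band is its complement: 360° − 329.2° = 30.8°.
Band runs from +35.7° eastward to +66.5°.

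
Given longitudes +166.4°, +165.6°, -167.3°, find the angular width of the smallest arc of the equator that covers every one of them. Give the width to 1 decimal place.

Sort the longitudes: -167.3°, +165.6°, +166.4°.
Eastward gaps between consecutive values (wrapping around): 332.9°, 0.8°, 26.3°.
Largest gap = 332.9° ⇒ minimal covering band is its complement: 360° − 332.9° = 27.1°.
Band runs from +165.6° eastward to -167.3°, crossing the antimeridian.

27.1°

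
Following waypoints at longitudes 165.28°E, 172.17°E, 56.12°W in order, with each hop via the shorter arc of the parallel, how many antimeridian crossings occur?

1

Leg 1: +165.28° → +172.17°, shortest Δλ = 6.89° (east) — does not cross 180°.
Leg 2: +172.17° → -56.12°, shortest Δλ = 131.71° (east) — crosses 180°.
Total crossings: 1.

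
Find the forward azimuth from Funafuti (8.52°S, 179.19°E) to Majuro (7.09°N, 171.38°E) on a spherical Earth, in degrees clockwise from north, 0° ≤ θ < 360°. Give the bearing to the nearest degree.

333°

Δλ = 171.38 − 179.19 = -7.81°.
θ = atan2( sin Δλ · cos φ₂ , cos φ₁ · sin φ₂ − sin φ₁ · cos φ₂ · cos Δλ )
  = atan2(-0.13485, 0.26772) = -26.734° → normalised to [0°, 360°): 333.266°.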